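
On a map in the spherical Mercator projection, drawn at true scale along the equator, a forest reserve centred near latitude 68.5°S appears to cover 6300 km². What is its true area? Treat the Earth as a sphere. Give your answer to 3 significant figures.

The Mercator projection is conformal; its linear scale factor is the same in every direction and equals sec φ = 1/cos φ.
Areal scale = k² = sec²φ = 1/cos²(68.5°) = 1/0.3665² = 7.445.
True area = apparent / (areal scale) = 6300 / 7.445 ≈ 846 km².

846 km²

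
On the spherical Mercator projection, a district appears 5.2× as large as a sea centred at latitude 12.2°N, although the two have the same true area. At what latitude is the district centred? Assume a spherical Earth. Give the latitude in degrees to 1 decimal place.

On Mercator, (apparent₁)/(apparent₂) = sec²φ₁ / sec²φ₂ when true areas are equal.
cos²φ₂ / cos²φ₁ = 5.2  ⇒  cos φ₁ = cos 12.2° / √5.2 = 0.9774/2.280 = 0.4286.
φ₁ = arccos(0.4286) ≈ 64.6°.

64.6°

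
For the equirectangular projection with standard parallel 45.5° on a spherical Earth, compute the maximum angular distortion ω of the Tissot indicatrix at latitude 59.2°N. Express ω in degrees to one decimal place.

17.9°

In the equirectangular projection with standard parallel φ₀ = 45.5° (x = Rλ cos φ₀, y = Rφ), meridians are true-scale (h = 1) and the parallel scale is k = cos φ₀ / cos φ.
At 59.2°: h = 1.000, k = 1.369; principal scales a = 1.369, b = 1.000.
sin(ω/2) = (a − b)/(a + b) = 0.3688/2.369 = 0.1557, so ω = 2 arcsin(0.1557) ≈ 17.9°.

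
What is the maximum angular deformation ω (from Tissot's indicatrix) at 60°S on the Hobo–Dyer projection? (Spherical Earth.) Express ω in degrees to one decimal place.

51.1°

The Hobo–Dyer projection is cylindrical equal-area with φ₀ = 37.5°. For cylindrical equal-area with standard parallel φ₀, h = cos φ / cos φ₀ and k = cos φ₀ / cos φ, so h·k = 1.
At 60°: h = 0.6302, k = 1.587; principal scales a = 1.587, b = 0.6302.
sin(ω/2) = (a − b)/(a + b) = 0.9565/2.217 = 0.4314, so ω = 2 arcsin(0.4314) ≈ 51.1°.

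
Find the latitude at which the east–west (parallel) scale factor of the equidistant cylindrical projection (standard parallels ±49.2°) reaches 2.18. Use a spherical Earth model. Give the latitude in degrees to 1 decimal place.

With standard parallel φ₀ = 49.2°, the equirectangular projection gives x = Rλ cos φ₀, y = Rφ, so h = 1 and k = cos 49.2° / cos φ.
k = cos φ₀ / cos φ = 2.18  ⇒  cos φ = cos 49.2° / 2.18 = 0.2997.
φ = arccos(0.2997) ≈ 72.6°.

72.6°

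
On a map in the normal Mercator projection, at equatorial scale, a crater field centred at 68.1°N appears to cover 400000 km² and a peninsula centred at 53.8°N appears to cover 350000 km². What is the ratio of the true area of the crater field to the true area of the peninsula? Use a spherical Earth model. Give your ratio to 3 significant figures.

Mercator's areal exaggeration is sec²φ; hence true area = (apparent area) · cos²φ.
True area of crater field: 400000 × cos²(68.1°) = 400000 × 0.1391 = 55650 km².
True area of peninsula: 350000 × cos²(53.8°) = 350000 × 0.3488 = 122100 km².
Ratio = 55650 / 122100 ≈ 0.456.

0.456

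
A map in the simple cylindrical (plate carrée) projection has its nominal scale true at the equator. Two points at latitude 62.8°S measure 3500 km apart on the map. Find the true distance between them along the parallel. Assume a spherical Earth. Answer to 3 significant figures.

For the equirectangular projection with φ₀ = 0 (plate carrée), h = 1 along meridians and k = sec φ along parallels.
Along the parallel at 62.8°, map distances are exaggerated by k = sec 62.8° = 2.188.
True distance = 3500 / 2.188 = 3500 × cos 62.8° ≈ 1600 km.

1600 km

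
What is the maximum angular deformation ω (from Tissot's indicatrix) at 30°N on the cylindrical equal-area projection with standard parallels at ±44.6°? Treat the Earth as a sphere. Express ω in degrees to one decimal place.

Cylindrical equal-area (φ₀ = 44.6°): h = cos φ / cos 44.6° along meridians, k = cos 44.6° / cos φ along parallels; h·k = 1.
At 30°: h = 1.216, k = 0.8222; principal scales a = 1.216, b = 0.8222.
sin(ω/2) = (a − b)/(a + b) = 0.3941/2.038 = 0.1933, so ω = 2 arcsin(0.1933) ≈ 22.3°.

22.3°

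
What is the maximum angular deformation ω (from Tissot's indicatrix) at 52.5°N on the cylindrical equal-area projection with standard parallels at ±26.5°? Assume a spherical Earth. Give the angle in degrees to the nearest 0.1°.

43.1°

Cylindrical equal-area (φ₀ = 26.5°): h = cos φ / cos 26.5° along meridians, k = cos 26.5° / cos φ along parallels; h·k = 1.
At 52.5°: h = 0.6802, k = 1.470; principal scales a = 1.470, b = 0.6802.
sin(ω/2) = (a − b)/(a + b) = 0.7899/2.150 = 0.3673, so ω = 2 arcsin(0.3673) ≈ 43.1°.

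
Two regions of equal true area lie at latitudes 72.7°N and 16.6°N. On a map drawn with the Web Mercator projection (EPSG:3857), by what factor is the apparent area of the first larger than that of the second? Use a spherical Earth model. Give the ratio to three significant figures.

Mercator areal scale is sec²φ.
At 72.7°: sec²(72.7°) = 1/0.2974² = 11.31.
At 16.6°: sec²(16.6°) = 1/0.9583² = 1.089.
Ratio = 11.31/1.089 = cos²(16.6°)/cos²(72.7°) ≈ 10.4.

10.4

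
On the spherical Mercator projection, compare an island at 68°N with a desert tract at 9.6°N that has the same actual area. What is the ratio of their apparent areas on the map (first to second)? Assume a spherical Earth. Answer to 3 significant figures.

Mercator is conformal with k = sec φ, so areal scale = k² = sec²φ.
At 68°: sec²(68°) = 1/0.3746² = 7.126.
At 9.6°: sec²(9.6°) = 1/0.9860² = 1.029.
Ratio = 7.126/1.029 = cos²(9.6°)/cos²(68°) ≈ 6.93.

6.93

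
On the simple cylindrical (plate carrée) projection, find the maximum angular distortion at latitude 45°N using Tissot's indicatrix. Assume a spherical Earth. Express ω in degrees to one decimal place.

In the plate carrée (x = Rλ, y = Rφ), meridians are true-scale (h = 1) and parallels are stretched by k = sec φ.
At 45°: h = 1.000, k = 1.414; principal scales a = 1.414, b = 1.000.
sin(ω/2) = (a − b)/(a + b) = 0.4142/2.414 = 0.1716, so ω = 2 arcsin(0.1716) ≈ 19.8°.

19.8°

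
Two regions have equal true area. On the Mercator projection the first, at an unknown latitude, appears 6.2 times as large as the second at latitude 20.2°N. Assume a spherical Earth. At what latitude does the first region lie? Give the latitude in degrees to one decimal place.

67.9°

Mercator areal scale is sec²φ, so apparent-area ratio = sec²φ₁ / sec²φ₂ = cos²φ₂ / cos²φ₁.
cos²φ₂ / cos²φ₁ = 6.2  ⇒  cos φ₁ = cos 20.2° / √6.2 = 0.9385/2.490 = 0.3769.
φ₁ = arccos(0.3769) ≈ 67.9°.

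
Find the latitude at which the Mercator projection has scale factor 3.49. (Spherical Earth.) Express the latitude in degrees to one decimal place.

Mercator scale is k = sec φ = 1/cos φ.
1/cos φ = 3.49  ⇒  cos φ = 0.2865  ⇒  φ = arccos(0.2865) ≈ 73.3°.

73.3°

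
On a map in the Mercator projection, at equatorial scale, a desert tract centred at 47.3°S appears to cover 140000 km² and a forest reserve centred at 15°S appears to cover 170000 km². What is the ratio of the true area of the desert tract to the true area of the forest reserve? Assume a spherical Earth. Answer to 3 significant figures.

0.406

Since Mercator area scale is 1/cos²φ, the true area equals the apparent area multiplied by cos²φ.
True area of desert tract: 140000 × cos²(47.3°) = 140000 × 0.4599 = 64390 km².
True area of forest reserve: 170000 × cos²(15°) = 170000 × 0.9330 = 158600 km².
Ratio = 64390 / 158600 ≈ 0.406.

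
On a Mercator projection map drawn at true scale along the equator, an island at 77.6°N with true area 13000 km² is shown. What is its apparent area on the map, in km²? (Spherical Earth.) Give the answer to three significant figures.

For Mercator, h = k = sec φ (a conformal cylindrical projection has a single point scale, 1/cos φ).
Areal scale = k² = sec²φ = 1/cos²(77.6°) = 1/0.2147² = 21.69.
Apparent area = 13000 × 21.69 ≈ 282000 km².

282000 km²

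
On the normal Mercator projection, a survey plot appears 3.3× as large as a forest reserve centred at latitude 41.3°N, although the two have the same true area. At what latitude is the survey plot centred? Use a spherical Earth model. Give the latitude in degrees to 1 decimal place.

For equal true areas on Mercator, apparent areas scale as sec²φ, so the ratio is cos²φ₂ / cos²φ₁.
cos²φ₂ / cos²φ₁ = 3.3  ⇒  cos φ₁ = cos 41.3° / √3.3 = 0.7513/1.817 = 0.4136.
φ₁ = arccos(0.4136) ≈ 65.6°.

65.6°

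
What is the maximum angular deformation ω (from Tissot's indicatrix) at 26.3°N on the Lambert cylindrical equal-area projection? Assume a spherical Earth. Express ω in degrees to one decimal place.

The Lambert cylindrical equal-area projection is the cylindrical equal-area projection with its standard parallel at the equator (φ₀ = 0). For cylindrical equal-area with standard parallel φ₀, h = cos φ / cos φ₀ and k = cos φ₀ / cos φ, so h·k = 1.
At 26.3°: h = 0.8965, k = 1.115; principal scales a = 1.115, b = 0.8965.
sin(ω/2) = (a − b)/(a + b) = 0.2190/2.012 = 0.1088, so ω = 2 arcsin(0.1088) ≈ 12.5°.

12.5°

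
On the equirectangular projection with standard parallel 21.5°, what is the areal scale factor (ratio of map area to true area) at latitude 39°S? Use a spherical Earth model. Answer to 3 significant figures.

The equidistant cylindrical projection with φ₀ = 21.5° has h = 1 (meridians true) and k = cos φ₀ / cos φ along parallels.
Areal scale = h·k = 1 × cos φ₀ / cos φ; at 39°, h = 1.000, k = 1.197, so h·k = 1.197.

1.20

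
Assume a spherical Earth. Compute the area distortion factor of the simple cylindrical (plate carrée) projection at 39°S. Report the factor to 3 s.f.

For the equirectangular projection with φ₀ = 0 (plate carrée), h = 1 along meridians and k = sec φ along parallels.
Areal scale = h·k = 1 × sec φ; at 39°, h = 1.000, k = 1.287, so h·k = 1.287.

1.29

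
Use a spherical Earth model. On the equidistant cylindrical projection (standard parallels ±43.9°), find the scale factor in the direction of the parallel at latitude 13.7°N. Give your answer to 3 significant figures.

The equidistant cylindrical projection with φ₀ = 43.9° has h = 1 (meridians true) and k = cos φ₀ / cos φ along parallels.
k = cos 43.9° / cos 13.7° = 0.7206/0.9715 = 0.7417.

0.742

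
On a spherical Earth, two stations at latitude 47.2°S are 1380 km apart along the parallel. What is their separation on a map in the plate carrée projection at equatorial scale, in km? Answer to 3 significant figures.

2030 km

For the equirectangular projection with φ₀ = 0 (plate carrée), h = 1 along meridians and k = sec φ along parallels.
Along the parallel, k = sec 47.2° = 1/0.6794 = 1.472.
Map distance = 1380 × 1.472 ≈ 2030 km.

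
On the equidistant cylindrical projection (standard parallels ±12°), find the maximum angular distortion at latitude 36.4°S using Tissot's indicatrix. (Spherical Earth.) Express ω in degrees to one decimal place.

The equidistant cylindrical projection with φ₀ = 12° has h = 1 (meridians true) and k = cos φ₀ / cos φ along parallels.
At 36.4°: h = 1.000, k = 1.215; principal scales a = 1.215, b = 1.000.
sin(ω/2) = (a − b)/(a + b) = 0.2153/2.215 = 0.09717, so ω = 2 arcsin(0.09717) ≈ 11.2°.

11.2°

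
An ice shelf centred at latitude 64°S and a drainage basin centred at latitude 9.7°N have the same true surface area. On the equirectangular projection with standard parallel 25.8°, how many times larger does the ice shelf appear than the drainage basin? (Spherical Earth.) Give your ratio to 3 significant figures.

In the equirectangular projection with standard parallel φ₀ = 25.8° (x = Rλ cos φ₀, y = Rφ), meridians are true-scale (h = 1) and the parallel scale is k = cos φ₀ / cos φ.
Areal scale at 64°: h·k = 1.000 × 2.054 = 2.054.
Areal scale at 9.7°: h·k = 1.000 × 0.9134 = 0.9134.
Ratio = 2.054/0.9134 ≈ 2.25.

2.25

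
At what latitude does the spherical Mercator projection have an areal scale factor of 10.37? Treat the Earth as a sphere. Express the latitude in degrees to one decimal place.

Mercator areal scale is sec²φ.
sec²φ = 10.37  ⇒  cos²φ = 0.09643  ⇒  cos φ = 0.3105.
φ = arccos(0.3105) ≈ 71.9°.

71.9°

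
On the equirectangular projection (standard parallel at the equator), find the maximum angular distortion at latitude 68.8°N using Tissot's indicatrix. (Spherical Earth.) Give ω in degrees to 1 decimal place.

55.9°

For the equirectangular projection with φ₀ = 0 (plate carrée), h = 1 along meridians and k = sec φ along parallels.
At 68.8°: h = 1.000, k = 2.765; principal scales a = 2.765, b = 1.000.
sin(ω/2) = (a − b)/(a + b) = 1.765/3.765 = 0.4688, so ω = 2 arcsin(0.4688) ≈ 55.9°.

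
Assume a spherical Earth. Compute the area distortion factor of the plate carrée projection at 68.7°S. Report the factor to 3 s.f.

For the equirectangular projection with φ₀ = 0 (plate carrée), h = 1 along meridians and k = sec φ along parallels.
Areal scale = h·k = 1 × sec φ; at 68.7°, h = 1.000, k = 2.753, so h·k = 2.753.

2.75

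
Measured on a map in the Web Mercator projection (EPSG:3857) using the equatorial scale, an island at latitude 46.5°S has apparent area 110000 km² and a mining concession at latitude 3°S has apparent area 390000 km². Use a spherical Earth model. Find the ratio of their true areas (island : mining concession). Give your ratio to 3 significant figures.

On Mercator the areal scale is sec²φ, so true area = apparent × cos²φ.
True area of island: 110000 × cos²(46.5°) = 110000 × 0.4738 = 52120 km².
True area of mining concession: 390000 × cos²(3°) = 390000 × 0.9973 = 388900 km².
Ratio = 52120 / 388900 ≈ 0.134.

0.134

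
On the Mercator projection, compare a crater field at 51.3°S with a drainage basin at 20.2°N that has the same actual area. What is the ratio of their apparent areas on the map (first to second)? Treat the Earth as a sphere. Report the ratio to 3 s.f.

2.25

Mercator is conformal with k = sec φ, so areal scale = k² = sec²φ.
At 51.3°: sec²(51.3°) = 1/0.6252² = 2.558.
At 20.2°: sec²(20.2°) = 1/0.9385² = 1.135.
Ratio = 2.558/1.135 = cos²(20.2°)/cos²(51.3°) ≈ 2.25.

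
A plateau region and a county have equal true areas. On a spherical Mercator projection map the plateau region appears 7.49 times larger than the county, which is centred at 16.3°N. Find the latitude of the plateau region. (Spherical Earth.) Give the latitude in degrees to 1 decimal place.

69.5°

On Mercator, (apparent₁)/(apparent₂) = sec²φ₁ / sec²φ₂ when true areas are equal.
cos²φ₂ / cos²φ₁ = 7.49  ⇒  cos φ₁ = cos 16.3° / √7.49 = 0.9598/2.737 = 0.3507.
φ₁ = arccos(0.3507) ≈ 69.5°.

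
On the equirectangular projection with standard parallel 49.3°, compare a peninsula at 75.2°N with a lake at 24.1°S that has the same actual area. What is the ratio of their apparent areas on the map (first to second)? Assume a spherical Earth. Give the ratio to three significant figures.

The equidistant cylindrical projection with φ₀ = 49.3° has h = 1 (meridians true) and k = cos φ₀ / cos φ along parallels.
Areal scale at 75.2°: h·k = 1.000 × 2.553 = 2.553.
Areal scale at 24.1°: h·k = 1.000 × 0.7144 = 0.7144.
Ratio = 2.553/0.7144 ≈ 3.57.

3.57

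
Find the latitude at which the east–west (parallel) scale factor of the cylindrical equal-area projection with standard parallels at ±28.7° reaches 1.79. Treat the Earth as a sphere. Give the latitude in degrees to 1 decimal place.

A cylindrical equal-area projection with standard parallel φ₀ has meridian scale h = cos φ / cos φ₀ and parallel scale k = cos φ₀ / cos φ (so areas are preserved, h·k = 1).
k = cos φ₀ / cos φ = 1.79  ⇒  cos φ = cos 28.7° / 1.79 = 0.4900.
φ = arccos(0.4900) ≈ 60.7°.

60.7°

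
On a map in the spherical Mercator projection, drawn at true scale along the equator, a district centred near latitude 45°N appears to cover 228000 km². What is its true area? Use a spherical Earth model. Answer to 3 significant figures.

Mercator is conformal, so the point scale is isotropic: h = k = sec φ = 1/cos φ.
Areal scale = k² = sec²φ = 1/cos²(45°) = 1/0.7071² = 2.000.
True area = apparent / (areal scale) = 228000 / 2.000 ≈ 114000 km².

114000 km²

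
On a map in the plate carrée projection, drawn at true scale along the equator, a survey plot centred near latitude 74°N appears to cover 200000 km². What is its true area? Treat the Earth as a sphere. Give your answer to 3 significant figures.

Plate carrée maps x = Rλ, y = Rφ. The meridian scale is h = 1 and the parallel scale is k = 1/cos φ = sec φ.
Areal scale = h·k = 1 × sec φ; at 74°, h = 1.000, k = 3.628, so h·k = 3.628.
True area = apparent / (areal scale) = 200000 / 3.628 ≈ 55100 km².

55100 km²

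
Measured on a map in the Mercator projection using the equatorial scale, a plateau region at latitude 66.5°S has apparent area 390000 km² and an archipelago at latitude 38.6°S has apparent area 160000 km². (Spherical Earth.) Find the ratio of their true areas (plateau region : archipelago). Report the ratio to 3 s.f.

0.635

Mercator's areal exaggeration is sec²φ; hence true area = (apparent area) · cos²φ.
True area of plateau region: 390000 × cos²(66.5°) = 390000 × 0.1590 = 62010 km².
True area of archipelago: 160000 × cos²(38.6°) = 160000 × 0.6108 = 97720 km².
Ratio = 62010 / 97720 ≈ 0.635.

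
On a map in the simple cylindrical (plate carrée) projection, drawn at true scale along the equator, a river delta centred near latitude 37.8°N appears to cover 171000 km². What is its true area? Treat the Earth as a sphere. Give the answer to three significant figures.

135000 km²

For the equirectangular projection with φ₀ = 0 (plate carrée), h = 1 along meridians and k = sec φ along parallels.
Areal scale = h·k = 1 × sec φ; at 37.8°, h = 1.000, k = 1.266, so h·k = 1.266.
True area = apparent / (areal scale) = 171000 / 1.266 ≈ 135000 km².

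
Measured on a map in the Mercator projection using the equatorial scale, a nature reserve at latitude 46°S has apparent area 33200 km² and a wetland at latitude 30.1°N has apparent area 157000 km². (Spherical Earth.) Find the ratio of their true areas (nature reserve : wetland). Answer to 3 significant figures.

0.136

On Mercator the areal scale is sec²φ, so true area = apparent × cos²φ.
True area of nature reserve: 33200 × cos²(46°) = 33200 × 0.4826 = 16020 km².
True area of wetland: 157000 × cos²(30.1°) = 157000 × 0.7485 = 117500 km².
Ratio = 16020 / 117500 ≈ 0.136.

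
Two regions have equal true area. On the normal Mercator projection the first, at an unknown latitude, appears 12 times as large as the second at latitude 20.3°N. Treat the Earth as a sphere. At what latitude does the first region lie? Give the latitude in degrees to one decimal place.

74.3°

Mercator areal scale is sec²φ, so apparent-area ratio = sec²φ₁ / sec²φ₂ = cos²φ₂ / cos²φ₁.
cos²φ₂ / cos²φ₁ = 12  ⇒  cos φ₁ = cos 20.3° / √12 = 0.9379/3.464 = 0.2707.
φ₁ = arccos(0.2707) ≈ 74.3°.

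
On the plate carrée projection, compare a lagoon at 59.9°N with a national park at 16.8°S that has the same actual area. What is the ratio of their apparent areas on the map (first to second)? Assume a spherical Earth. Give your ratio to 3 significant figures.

1.91

For the equirectangular projection with φ₀ = 0 (plate carrée), h = 1 along meridians and k = sec φ along parallels.
Areal scale at 59.9°: h·k = 1.000 × 1.994 = 1.994.
Areal scale at 16.8°: h·k = 1.000 × 1.045 = 1.045.
Ratio = 1.994/1.045 ≈ 1.91.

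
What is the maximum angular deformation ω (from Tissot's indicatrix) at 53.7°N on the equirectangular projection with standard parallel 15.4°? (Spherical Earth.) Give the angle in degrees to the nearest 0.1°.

With standard parallel φ₀ = 15.4°, the equirectangular projection gives x = Rλ cos φ₀, y = Rφ, so h = 1 and k = cos 15.4° / cos φ.
At 53.7°: h = 1.000, k = 1.629; principal scales a = 1.629, b = 1.000.
sin(ω/2) = (a − b)/(a + b) = 0.6285/2.629 = 0.2391, so ω = 2 arcsin(0.2391) ≈ 27.7°.

27.7°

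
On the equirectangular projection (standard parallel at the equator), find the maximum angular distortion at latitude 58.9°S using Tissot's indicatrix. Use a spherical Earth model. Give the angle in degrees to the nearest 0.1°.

In the plate carrée (x = Rλ, y = Rφ), meridians are true-scale (h = 1) and parallels are stretched by k = sec φ.
At 58.9°: h = 1.000, k = 1.936; principal scales a = 1.936, b = 1.000.
sin(ω/2) = (a − b)/(a + b) = 0.9360/2.936 = 0.3188, so ω = 2 arcsin(0.3188) ≈ 37.2°.

37.2°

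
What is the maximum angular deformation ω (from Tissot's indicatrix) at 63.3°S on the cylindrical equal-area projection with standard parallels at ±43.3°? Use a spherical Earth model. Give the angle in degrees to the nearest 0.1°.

Cylindrical equal-area (φ₀ = 43.3°): h = cos φ / cos 43.3° along meridians, k = cos 43.3° / cos φ along parallels; h·k = 1.
At 63.3°: h = 0.6174, k = 1.620; principal scales a = 1.620, b = 0.6174.
sin(ω/2) = (a − b)/(a + b) = 1.002/2.237 = 0.4480, so ω = 2 arcsin(0.4480) ≈ 53.2°.

53.2°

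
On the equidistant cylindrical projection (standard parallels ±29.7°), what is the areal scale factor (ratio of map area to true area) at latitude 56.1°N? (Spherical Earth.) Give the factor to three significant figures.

1.56

In the equirectangular projection with standard parallel φ₀ = 29.7° (x = Rλ cos φ₀, y = Rφ), meridians are true-scale (h = 1) and the parallel scale is k = cos φ₀ / cos φ.
Areal scale = h·k = 1 × cos φ₀ / cos φ; at 56.1°, h = 1.000, k = 1.557, so h·k = 1.557.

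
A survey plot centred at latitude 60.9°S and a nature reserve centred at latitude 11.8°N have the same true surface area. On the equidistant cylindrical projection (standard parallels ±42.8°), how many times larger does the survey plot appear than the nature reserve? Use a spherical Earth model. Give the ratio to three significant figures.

The equidistant cylindrical projection with φ₀ = 42.8° has h = 1 (meridians true) and k = cos φ₀ / cos φ along parallels.
Areal scale at 60.9°: h·k = 1.000 × 1.509 = 1.509.
Areal scale at 11.8°: h·k = 1.000 × 0.7496 = 0.7496.
Ratio = 1.509/0.7496 ≈ 2.01.

2.01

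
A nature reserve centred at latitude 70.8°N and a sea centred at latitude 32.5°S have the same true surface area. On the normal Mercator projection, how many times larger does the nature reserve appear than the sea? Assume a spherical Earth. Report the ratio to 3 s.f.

Mercator is conformal with k = sec φ, so areal scale = k² = sec²φ.
At 70.8°: sec²(70.8°) = 1/0.3289² = 9.246.
At 32.5°: sec²(32.5°) = 1/0.8434² = 1.406.
Ratio = 9.246/1.406 = cos²(32.5°)/cos²(70.8°) ≈ 6.58.

6.58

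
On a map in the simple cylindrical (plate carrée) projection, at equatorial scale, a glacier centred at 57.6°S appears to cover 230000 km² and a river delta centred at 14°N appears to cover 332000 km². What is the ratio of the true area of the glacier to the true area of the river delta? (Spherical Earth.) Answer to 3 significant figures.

0.383

Plate carrée has h = 1 and k = sec φ, giving areal scale sec φ; true area = (apparent area) · cos φ.
True area of glacier: 230000 × cos(57.6°) = 230000 × 0.5358 = 123200 km².
True area of river delta: 332000 × cos(14°) = 332000 × 0.9703 = 322100 km².
Ratio = 123200 / 322100 ≈ 0.383.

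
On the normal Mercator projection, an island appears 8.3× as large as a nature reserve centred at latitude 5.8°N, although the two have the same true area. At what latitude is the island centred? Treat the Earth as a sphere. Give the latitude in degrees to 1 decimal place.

On Mercator, (apparent₁)/(apparent₂) = sec²φ₁ / sec²φ₂ when true areas are equal.
cos²φ₂ / cos²φ₁ = 8.3  ⇒  cos φ₁ = cos 5.8° / √8.3 = 0.9949/2.881 = 0.3453.
φ₁ = arccos(0.3453) ≈ 69.8°.

69.8°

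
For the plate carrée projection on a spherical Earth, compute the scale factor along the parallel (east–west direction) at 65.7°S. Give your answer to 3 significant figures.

Plate carrée maps x = Rλ, y = Rφ. The meridian scale is h = 1 and the parallel scale is k = 1/cos φ = sec φ.
k = 1/cos 65.7° = 1/0.4115 = 2.430.

2.43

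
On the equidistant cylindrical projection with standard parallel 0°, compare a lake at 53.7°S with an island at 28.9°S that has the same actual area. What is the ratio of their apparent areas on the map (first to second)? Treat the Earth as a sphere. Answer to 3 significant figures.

For the equirectangular projection with φ₀ = 0 (plate carrée), h = 1 along meridians and k = sec φ along parallels.
Areal scale at 53.7°: h·k = 1.000 × 1.689 = 1.689.
Areal scale at 28.9°: h·k = 1.000 × 1.142 = 1.142.
Ratio = 1.689/1.142 ≈ 1.48.

1.48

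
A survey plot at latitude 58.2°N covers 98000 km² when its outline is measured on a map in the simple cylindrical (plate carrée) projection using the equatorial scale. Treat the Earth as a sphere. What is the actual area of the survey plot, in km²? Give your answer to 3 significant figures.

51600 km²

For the equirectangular projection with φ₀ = 0 (plate carrée), h = 1 along meridians and k = sec φ along parallels.
Areal scale = h·k = 1 × sec φ; at 58.2°, h = 1.000, k = 1.898, so h·k = 1.898.
True area = apparent / (areal scale) = 98000 / 1.898 ≈ 51600 km².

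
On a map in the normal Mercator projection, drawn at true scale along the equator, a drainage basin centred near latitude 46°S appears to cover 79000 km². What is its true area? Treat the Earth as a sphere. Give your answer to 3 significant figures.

Mercator is conformal, so the point scale is isotropic: h = k = sec φ = 1/cos φ.
Areal scale = k² = sec²φ = 1/cos²(46°) = 1/0.6947² = 2.072.
True area = apparent / (areal scale) = 79000 / 2.072 ≈ 38100 km².

38100 km²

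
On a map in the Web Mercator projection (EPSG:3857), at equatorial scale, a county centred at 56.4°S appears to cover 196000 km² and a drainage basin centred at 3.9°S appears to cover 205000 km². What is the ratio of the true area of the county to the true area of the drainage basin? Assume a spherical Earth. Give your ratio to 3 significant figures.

0.294

On Mercator the areal scale is sec²φ, so true area = apparent × cos²φ.
True area of county: 196000 × cos²(56.4°) = 196000 × 0.3062 = 60020 km².
True area of drainage basin: 205000 × cos²(3.9°) = 205000 × 0.9954 = 204100 km².
Ratio = 60020 / 204100 ≈ 0.294.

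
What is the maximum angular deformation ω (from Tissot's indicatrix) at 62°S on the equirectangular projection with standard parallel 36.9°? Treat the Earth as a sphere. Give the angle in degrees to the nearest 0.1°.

The equidistant cylindrical projection with φ₀ = 36.9° has h = 1 (meridians true) and k = cos φ₀ / cos φ along parallels.
At 62°: h = 1.000, k = 1.703; principal scales a = 1.703, b = 1.000.
sin(ω/2) = (a − b)/(a + b) = 0.7034/2.703 = 0.2602, so ω = 2 arcsin(0.2602) ≈ 30.2°.

30.2°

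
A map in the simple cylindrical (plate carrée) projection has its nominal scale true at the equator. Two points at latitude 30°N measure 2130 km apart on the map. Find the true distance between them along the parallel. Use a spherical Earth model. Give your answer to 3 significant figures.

1840 km

Plate carrée maps x = Rλ, y = Rφ. The meridian scale is h = 1 and the parallel scale is k = 1/cos φ = sec φ.
Along the parallel at 30°, map distances are exaggerated by k = sec 30° = 1.155.
True distance = 2130 / 1.155 = 2130 × cos 30° ≈ 1840 km.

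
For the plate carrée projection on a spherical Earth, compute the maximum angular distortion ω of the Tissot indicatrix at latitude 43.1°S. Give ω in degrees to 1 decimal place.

Plate carrée maps x = Rλ, y = Rφ. The meridian scale is h = 1 and the parallel scale is k = 1/cos φ = sec φ.
At 43.1°: h = 1.000, k = 1.370; principal scales a = 1.370, b = 1.000.
sin(ω/2) = (a − b)/(a + b) = 0.3696/2.370 = 0.1560, so ω = 2 arcsin(0.1560) ≈ 17.9°.

17.9°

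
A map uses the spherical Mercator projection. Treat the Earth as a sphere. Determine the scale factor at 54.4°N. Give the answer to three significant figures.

The Mercator projection is conformal; its linear scale factor is the same in every direction and equals sec φ = 1/cos φ.
k = 1/cos 54.4° = 1/0.5821 = 1.718.

1.72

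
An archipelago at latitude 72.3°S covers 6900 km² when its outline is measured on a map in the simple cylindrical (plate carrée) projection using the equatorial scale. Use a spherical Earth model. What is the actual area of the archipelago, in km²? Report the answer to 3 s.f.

Plate carrée maps x = Rλ, y = Rφ. The meridian scale is h = 1 and the parallel scale is k = 1/cos φ = sec φ.
Areal scale = h·k = 1 × sec φ; at 72.3°, h = 1.000, k = 3.289, so h·k = 3.289.
True area = apparent / (areal scale) = 6900 / 3.289 ≈ 2100 km².

2100 km²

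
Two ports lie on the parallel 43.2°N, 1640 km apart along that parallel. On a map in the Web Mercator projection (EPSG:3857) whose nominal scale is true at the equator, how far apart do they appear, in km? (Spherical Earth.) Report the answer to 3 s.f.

For Mercator, h = k = sec φ (a conformal cylindrical projection has a single point scale, 1/cos φ).
Along the parallel, k = sec 43.2° = 1/0.7290 = 1.372.
Map distance = 1640 × 1.372 ≈ 2250 km.

2250 km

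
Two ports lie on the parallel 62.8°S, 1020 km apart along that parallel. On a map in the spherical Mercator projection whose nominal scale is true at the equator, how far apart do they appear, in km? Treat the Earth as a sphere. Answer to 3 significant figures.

Mercator is conformal, so the point scale is isotropic: h = k = sec φ = 1/cos φ.
Along the parallel, k = sec 62.8° = 1/0.4571 = 2.188.
Map distance = 1020 × 2.188 ≈ 2230 km.

2230 km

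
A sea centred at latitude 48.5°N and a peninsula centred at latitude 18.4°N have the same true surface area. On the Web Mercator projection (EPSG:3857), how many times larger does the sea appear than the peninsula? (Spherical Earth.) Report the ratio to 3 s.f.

Mercator areal scale is sec²φ.
At 48.5°: sec²(48.5°) = 1/0.6626² = 2.278.
At 18.4°: sec²(18.4°) = 1/0.9489² = 1.111.
Ratio = 2.278/1.111 = cos²(18.4°)/cos²(48.5°) ≈ 2.05.

2.05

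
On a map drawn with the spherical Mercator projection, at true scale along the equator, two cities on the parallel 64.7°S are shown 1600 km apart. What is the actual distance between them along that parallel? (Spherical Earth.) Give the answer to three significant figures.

Mercator is conformal, so the point scale is isotropic: h = k = sec φ = 1/cos φ.
Along the parallel at 64.7°, map distances are exaggerated by k = sec 64.7° = 2.340.
True distance = 1600 / 2.340 = 1600 × cos 64.7° ≈ 684 km.

684 km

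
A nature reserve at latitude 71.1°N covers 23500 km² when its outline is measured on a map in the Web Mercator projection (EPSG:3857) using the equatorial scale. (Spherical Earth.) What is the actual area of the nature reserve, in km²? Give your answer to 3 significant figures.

Mercator is conformal, so the point scale is isotropic: h = k = sec φ = 1/cos φ.
Areal scale = k² = sec²φ = 1/cos²(71.1°) = 1/0.3239² = 9.531.
True area = apparent / (areal scale) = 23500 / 9.531 ≈ 2470 km².

2470 km²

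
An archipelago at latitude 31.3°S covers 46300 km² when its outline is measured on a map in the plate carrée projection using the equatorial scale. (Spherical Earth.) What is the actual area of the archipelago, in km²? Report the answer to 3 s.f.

39600 km²

Plate carrée maps x = Rλ, y = Rφ. The meridian scale is h = 1 and the parallel scale is k = 1/cos φ = sec φ.
Areal scale = h·k = 1 × sec φ; at 31.3°, h = 1.000, k = 1.170, so h·k = 1.170.
True area = apparent / (areal scale) = 46300 / 1.170 ≈ 39600 km².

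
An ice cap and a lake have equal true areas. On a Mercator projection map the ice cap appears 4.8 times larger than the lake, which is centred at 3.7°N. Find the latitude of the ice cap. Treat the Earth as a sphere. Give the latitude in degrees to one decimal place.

62.9°

For equal true areas on Mercator, apparent areas scale as sec²φ, so the ratio is cos²φ₂ / cos²φ₁.
cos²φ₂ / cos²φ₁ = 4.8  ⇒  cos φ₁ = cos 3.7° / √4.8 = 0.9979/2.191 = 0.4555.
φ₁ = arccos(0.4555) ≈ 62.9°.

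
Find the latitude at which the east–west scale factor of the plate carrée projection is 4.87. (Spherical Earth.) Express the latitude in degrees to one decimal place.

Plate carrée: h = 1, k = sec φ along parallels.
sec φ = 4.87  ⇒  cos φ = 0.2053  ⇒  φ ≈ 78.2°.

78.2°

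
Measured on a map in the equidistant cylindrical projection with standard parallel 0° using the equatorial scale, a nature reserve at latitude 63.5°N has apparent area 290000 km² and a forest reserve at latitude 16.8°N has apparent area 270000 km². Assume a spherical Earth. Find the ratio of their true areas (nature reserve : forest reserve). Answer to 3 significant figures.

0.501

On the plate carrée, areal scale = h·k = 1 × sec φ, so true area = apparent × cos φ.
True area of nature reserve: 290000 × cos(63.5°) = 290000 × 0.4462 = 129400 km².
True area of forest reserve: 270000 × cos(16.8°) = 270000 × 0.9573 = 258500 km².
Ratio = 129400 / 258500 ≈ 0.501.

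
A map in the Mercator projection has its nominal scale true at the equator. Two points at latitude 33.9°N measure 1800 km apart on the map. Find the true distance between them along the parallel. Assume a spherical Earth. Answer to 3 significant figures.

1490 km

For Mercator, h = k = sec φ (a conformal cylindrical projection has a single point scale, 1/cos φ).
Along the parallel at 33.9°, map distances are exaggerated by k = sec 33.9° = 1.205.
True distance = 1800 / 1.205 = 1800 × cos 33.9° ≈ 1490 km.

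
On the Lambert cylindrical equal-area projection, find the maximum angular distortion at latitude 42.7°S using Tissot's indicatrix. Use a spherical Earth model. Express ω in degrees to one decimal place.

The Lambert cylindrical equal-area projection is the cylindrical equal-area projection with its standard parallel at the equator (φ₀ = 0). For cylindrical equal-area with standard parallel φ₀, h = cos φ / cos φ₀ and k = cos φ₀ / cos φ, so h·k = 1.
At 42.7°: h = 0.7349, k = 1.361; principal scales a = 1.361, b = 0.7349.
sin(ω/2) = (a − b)/(a + b) = 0.6258/2.096 = 0.2986, so ω = 2 arcsin(0.2986) ≈ 34.7°.

34.7°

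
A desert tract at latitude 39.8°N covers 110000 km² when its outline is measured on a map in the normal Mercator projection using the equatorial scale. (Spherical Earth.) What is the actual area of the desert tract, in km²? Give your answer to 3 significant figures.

For Mercator, h = k = sec φ (a conformal cylindrical projection has a single point scale, 1/cos φ).
Areal scale = k² = sec²φ = 1/cos²(39.8°) = 1/0.7683² = 1.694.
True area = apparent / (areal scale) = 110000 / 1.694 ≈ 64900 km².

64900 km²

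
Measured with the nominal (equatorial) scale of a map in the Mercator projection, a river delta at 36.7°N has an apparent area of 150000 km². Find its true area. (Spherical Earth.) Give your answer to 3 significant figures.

The Mercator projection is conformal; its linear scale factor is the same in every direction and equals sec φ = 1/cos φ.
Areal scale = k² = sec²φ = 1/cos²(36.7°) = 1/0.8018² = 1.556.
True area = apparent / (areal scale) = 150000 / 1.556 ≈ 96400 km².

96400 km²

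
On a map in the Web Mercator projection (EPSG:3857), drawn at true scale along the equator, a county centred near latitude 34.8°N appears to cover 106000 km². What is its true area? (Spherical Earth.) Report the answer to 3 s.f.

For Mercator, h = k = sec φ (a conformal cylindrical projection has a single point scale, 1/cos φ).
Areal scale = k² = sec²φ = 1/cos²(34.8°) = 1/0.8211² = 1.483.
True area = apparent / (areal scale) = 106000 / 1.483 ≈ 71500 km².

71500 km²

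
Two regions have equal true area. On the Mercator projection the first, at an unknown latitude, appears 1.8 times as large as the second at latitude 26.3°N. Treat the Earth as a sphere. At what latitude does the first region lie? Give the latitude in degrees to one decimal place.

48.1°

Mercator areal scale is sec²φ, so apparent-area ratio = sec²φ₁ / sec²φ₂ = cos²φ₂ / cos²φ₁.
cos²φ₂ / cos²φ₁ = 1.8  ⇒  cos φ₁ = cos 26.3° / √1.8 = 0.8965/1.342 = 0.6682.
φ₁ = arccos(0.6682) ≈ 48.1°.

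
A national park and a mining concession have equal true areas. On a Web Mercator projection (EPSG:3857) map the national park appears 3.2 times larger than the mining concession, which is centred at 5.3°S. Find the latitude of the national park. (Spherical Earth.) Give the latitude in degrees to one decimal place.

Mercator areal scale is sec²φ, so apparent-area ratio = sec²φ₁ / sec²φ₂ = cos²φ₂ / cos²φ₁.
cos²φ₂ / cos²φ₁ = 3.2  ⇒  cos φ₁ = cos 5.3° / √3.2 = 0.9957/1.789 = 0.5566.
φ₁ = arccos(0.5566) ≈ 56.2°.

56.2°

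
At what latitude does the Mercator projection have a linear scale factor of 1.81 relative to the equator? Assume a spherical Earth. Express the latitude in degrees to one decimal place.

56.5°

Mercator scale is k = sec φ = 1/cos φ.
1/cos φ = 1.81  ⇒  cos φ = 0.5525  ⇒  φ = arccos(0.5525) ≈ 56.5°.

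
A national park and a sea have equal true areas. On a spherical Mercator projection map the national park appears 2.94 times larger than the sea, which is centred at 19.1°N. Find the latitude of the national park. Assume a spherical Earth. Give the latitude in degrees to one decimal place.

For equal true areas on Mercator, apparent areas scale as sec²φ, so the ratio is cos²φ₂ / cos²φ₁.
cos²φ₂ / cos²φ₁ = 2.94  ⇒  cos φ₁ = cos 19.1° / √2.94 = 0.9449/1.715 = 0.5511.
φ₁ = arccos(0.5511) ≈ 56.6°.

56.6°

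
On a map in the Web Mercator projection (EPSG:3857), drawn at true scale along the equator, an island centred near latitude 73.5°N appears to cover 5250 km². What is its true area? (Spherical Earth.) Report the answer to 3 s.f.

423 km²

For Mercator, h = k = sec φ (a conformal cylindrical projection has a single point scale, 1/cos φ).
Areal scale = k² = sec²φ = 1/cos²(73.5°) = 1/0.2840² = 12.40.
True area = apparent / (areal scale) = 5250 / 12.40 ≈ 423 km².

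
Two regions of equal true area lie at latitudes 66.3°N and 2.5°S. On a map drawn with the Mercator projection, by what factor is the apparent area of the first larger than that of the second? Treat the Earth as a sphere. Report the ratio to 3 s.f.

6.18

Mercator areal scale is sec²φ.
At 66.3°: sec²(66.3°) = 1/0.4019² = 6.190.
At 2.5°: sec²(2.5°) = 1/0.9990² = 1.002.
Ratio = 6.190/1.002 = cos²(2.5°)/cos²(66.3°) ≈ 6.18.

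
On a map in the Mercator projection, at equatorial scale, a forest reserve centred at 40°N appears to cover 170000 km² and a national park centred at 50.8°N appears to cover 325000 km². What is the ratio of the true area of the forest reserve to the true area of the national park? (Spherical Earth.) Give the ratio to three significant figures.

Since Mercator area scale is 1/cos²φ, the true area equals the apparent area multiplied by cos²φ.
True area of forest reserve: 170000 × cos²(40°) = 170000 × 0.5868 = 99760 km².
True area of national park: 325000 × cos²(50.8°) = 325000 × 0.3995 = 129800 km².
Ratio = 99760 / 129800 ≈ 0.768.

0.768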